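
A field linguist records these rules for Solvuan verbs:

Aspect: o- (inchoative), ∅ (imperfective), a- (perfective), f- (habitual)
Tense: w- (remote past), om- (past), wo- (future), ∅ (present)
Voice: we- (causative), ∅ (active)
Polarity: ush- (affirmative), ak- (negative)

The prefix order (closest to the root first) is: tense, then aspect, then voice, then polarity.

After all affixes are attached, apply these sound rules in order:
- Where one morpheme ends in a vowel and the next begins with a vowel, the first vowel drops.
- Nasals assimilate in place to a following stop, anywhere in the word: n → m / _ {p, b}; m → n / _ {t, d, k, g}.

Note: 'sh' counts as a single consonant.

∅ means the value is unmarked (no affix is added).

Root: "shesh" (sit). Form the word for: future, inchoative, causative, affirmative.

Attach tense future wo- → woshesh.
Attach aspect inchoative o- → owoshesh.
Attach voice causative we- → weowoshesh.
Attach polarity affirmative ush- → ushweowoshesh.
Apply vowel deletion: ushweowoshesh → ushwowoshesh.
Nasal assimilation: no change.

ushwowoshesh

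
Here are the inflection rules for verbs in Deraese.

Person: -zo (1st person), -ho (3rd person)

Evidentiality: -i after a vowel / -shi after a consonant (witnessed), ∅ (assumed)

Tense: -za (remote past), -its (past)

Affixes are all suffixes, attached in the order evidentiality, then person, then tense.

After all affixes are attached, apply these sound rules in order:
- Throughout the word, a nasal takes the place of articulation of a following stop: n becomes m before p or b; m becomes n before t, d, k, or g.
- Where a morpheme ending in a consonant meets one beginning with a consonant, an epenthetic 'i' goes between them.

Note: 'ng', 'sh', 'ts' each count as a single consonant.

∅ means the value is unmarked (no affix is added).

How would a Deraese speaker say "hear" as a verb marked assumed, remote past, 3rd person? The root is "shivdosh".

shivdoshihoza

evidentiality = assumed: zero marking, form stays shivdosh.
Attach person 3rd person -ho → shivdoshho.
Attach tense remote past -za → shivdoshhoza.
Nasal assimilation: no change.
Apply epenthesis: shivdoshhoza → shivdoshihoza.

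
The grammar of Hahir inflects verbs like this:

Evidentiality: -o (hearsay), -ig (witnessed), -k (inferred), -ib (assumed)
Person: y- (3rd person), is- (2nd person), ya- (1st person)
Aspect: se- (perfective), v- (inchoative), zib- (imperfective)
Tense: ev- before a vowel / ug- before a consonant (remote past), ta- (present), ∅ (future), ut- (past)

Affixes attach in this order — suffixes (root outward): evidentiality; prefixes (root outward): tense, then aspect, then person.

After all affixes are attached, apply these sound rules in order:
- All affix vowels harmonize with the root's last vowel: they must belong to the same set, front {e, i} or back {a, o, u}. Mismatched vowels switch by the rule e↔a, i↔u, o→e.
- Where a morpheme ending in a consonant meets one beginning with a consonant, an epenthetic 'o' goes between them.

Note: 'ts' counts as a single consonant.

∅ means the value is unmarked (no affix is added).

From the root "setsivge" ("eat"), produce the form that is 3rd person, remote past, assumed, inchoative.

yovigosetsivgeib

Attach evidentiality assumed -ib → setsivgeib.
Attach tense remote past ug- (before consonant 's') → ugsetsivgeib.
Attach aspect inchoative v- → vugsetsivgeib.
Attach person 3rd person y- → yvugsetsivgeib.
Apply vowel harmony: yvugsetsivgeib → yvigsetsivgeib.
Apply epenthesis: yvigsetsivgeib → yovigosetsivgeib.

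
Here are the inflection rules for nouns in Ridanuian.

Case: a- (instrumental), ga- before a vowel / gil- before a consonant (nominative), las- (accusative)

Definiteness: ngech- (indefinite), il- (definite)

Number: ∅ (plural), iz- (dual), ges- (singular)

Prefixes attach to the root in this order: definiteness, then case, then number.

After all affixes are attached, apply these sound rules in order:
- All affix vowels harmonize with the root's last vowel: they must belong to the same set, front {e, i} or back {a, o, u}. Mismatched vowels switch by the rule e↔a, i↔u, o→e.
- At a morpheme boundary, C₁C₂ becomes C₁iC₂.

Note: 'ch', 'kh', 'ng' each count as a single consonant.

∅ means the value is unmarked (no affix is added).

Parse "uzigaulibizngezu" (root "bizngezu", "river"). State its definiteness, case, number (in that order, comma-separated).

Segment: iz-ga-il-bizngezu.
definiteness: il- → definite.
case: ga/gil- → nominative.
number: iz- → dual.

definite, nominative, dual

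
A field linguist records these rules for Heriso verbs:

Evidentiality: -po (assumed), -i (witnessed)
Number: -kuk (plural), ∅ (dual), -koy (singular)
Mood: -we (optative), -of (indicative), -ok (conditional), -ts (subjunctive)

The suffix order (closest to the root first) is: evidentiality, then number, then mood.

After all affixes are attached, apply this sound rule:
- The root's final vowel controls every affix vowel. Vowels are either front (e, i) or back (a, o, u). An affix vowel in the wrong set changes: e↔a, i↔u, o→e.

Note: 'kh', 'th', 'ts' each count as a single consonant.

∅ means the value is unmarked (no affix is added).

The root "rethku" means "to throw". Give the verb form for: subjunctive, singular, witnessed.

rethkuukoyts

Attach evidentiality witnessed -i → rethkui.
Attach number singular -koy → rethkuikoy.
Attach mood subjunctive -ts → rethkuikoyts.
Apply vowel harmony: rethkuikoyts → rethkuukoyts.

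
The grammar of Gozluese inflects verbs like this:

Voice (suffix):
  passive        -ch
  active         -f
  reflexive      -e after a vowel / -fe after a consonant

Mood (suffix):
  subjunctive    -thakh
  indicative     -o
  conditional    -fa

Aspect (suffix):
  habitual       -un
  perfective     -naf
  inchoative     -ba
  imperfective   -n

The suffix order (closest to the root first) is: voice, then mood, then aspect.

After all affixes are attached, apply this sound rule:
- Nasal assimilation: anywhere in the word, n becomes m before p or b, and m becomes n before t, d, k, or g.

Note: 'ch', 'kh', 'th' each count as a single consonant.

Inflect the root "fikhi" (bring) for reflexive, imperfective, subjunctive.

Attach voice reflexive -e (after vowel 'i') → fikhie.
Attach mood subjunctive -thakh → fikhiethakh.
Attach aspect imperfective -n → fikhiethakhn.
Nasal assimilation: no change.

fikhiethakhn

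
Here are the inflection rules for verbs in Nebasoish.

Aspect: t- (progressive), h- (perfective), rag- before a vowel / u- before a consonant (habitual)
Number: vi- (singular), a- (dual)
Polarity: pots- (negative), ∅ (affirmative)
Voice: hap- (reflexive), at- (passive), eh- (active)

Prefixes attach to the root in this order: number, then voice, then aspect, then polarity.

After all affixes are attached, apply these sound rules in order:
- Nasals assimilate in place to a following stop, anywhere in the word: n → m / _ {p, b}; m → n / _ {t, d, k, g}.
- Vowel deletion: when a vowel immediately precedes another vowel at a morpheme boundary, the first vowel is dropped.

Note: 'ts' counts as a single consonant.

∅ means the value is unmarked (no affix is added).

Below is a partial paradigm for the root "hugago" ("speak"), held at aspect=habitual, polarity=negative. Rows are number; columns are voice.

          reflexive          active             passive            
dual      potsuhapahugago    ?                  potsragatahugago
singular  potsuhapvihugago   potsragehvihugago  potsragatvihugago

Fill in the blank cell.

Attach number dual a- → ahugago.
Attach voice active eh- → ehahugago.
Attach aspect habitual rag- (before vowel 'e') → ragehahugago.
Attach polarity negative pots- → potsragehahugago.
Nasal assimilation: no change.
Vowel deletion: no change.

potsragehahugago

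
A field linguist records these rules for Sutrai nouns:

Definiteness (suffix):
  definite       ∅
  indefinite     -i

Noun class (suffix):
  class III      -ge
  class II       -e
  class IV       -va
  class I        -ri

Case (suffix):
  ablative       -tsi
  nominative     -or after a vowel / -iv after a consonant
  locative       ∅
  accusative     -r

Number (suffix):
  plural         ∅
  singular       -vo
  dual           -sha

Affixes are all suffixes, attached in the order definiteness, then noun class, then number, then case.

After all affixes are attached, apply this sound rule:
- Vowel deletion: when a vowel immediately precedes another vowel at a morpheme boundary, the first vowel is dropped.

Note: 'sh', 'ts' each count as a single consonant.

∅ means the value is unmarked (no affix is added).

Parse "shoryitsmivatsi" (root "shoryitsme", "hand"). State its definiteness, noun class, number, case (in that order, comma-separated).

indefinite, class IV, plural, ablative

Segment: shoryitsme-i-va-tsi.
definiteness: -i → indefinite.
noun class: -va → class IV.
number: ∅ → plural.
case: -tsi → ablative.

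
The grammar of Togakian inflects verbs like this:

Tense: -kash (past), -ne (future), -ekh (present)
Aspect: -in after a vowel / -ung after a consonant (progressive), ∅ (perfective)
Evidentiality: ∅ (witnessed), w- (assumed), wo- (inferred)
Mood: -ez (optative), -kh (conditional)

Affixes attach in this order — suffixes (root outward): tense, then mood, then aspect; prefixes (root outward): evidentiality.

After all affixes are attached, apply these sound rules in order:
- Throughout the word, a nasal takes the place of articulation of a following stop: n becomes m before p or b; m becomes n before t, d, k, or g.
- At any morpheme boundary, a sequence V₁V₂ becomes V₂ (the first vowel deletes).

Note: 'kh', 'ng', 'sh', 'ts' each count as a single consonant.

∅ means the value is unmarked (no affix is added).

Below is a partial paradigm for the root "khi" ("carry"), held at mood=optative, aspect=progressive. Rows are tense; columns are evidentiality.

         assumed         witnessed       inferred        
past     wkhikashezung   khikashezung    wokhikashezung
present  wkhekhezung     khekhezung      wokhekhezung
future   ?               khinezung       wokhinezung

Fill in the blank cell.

wkhinezung

Attach tense future -ne → khine.
Attach mood optative -ez → khineez.
Attach aspect progressive -ung (after consonant 'z') → khineezung.
Attach evidentiality assumed w- → wkhineezung.
Nasal assimilation: no change.
Apply vowel deletion: wkhineezung → wkhinezung.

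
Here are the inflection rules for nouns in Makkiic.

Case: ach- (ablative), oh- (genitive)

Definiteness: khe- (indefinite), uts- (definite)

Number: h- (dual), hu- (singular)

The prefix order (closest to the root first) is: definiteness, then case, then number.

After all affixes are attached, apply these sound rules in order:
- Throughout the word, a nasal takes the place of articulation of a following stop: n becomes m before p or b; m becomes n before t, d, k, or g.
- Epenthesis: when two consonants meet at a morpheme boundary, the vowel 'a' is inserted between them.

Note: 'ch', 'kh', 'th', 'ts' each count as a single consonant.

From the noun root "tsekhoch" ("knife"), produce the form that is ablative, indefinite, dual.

hachakhetsekhoch

Attach definiteness indefinite khe- → khetsekhoch.
Attach case ablative ach- → achkhetsekhoch.
Attach number dual h- → hachkhetsekhoch.
Nasal assimilation: no change.
Apply epenthesis: hachkhetsekhoch → hachakhetsekhoch.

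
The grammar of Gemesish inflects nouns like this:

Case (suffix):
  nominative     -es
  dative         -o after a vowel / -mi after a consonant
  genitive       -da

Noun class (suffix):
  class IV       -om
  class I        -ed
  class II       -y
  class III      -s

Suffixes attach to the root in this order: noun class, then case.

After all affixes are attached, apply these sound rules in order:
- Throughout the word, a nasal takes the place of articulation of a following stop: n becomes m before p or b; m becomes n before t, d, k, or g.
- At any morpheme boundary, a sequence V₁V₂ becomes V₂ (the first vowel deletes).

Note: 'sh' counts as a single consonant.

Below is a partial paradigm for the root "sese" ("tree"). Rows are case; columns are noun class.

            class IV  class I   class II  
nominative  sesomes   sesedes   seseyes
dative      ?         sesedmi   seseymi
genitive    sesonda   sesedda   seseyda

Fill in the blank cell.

sesommi

Attach noun class class IV -om → seseom.
Attach case dative -mi (after consonant 'm') → seseommi.
Nasal assimilation: no change.
Apply vowel deletion: seseommi → sesommi.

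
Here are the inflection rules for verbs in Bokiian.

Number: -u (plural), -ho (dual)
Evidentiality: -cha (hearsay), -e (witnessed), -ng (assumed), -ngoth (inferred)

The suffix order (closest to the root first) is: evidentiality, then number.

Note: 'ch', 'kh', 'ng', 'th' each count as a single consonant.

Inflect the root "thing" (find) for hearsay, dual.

Attach evidentiality hearsay -cha → thingcha.
Attach number dual -ho → thingchaho.

thingchaho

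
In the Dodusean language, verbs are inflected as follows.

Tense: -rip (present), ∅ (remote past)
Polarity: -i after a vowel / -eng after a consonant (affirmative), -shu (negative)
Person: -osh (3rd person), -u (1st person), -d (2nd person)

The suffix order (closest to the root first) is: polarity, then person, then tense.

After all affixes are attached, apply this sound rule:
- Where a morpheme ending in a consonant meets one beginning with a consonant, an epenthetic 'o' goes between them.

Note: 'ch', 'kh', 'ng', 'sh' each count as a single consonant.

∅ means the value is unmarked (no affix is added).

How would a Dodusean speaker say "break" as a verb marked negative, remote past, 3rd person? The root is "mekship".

mekshiposhuosh

Attach polarity negative -shu → mekshipshu.
Attach person 3rd person -osh → mekshipshuosh.
tense = remote past: zero marking, form stays mekshipshuosh.
Apply epenthesis: mekshipshuosh → mekshiposhuosh.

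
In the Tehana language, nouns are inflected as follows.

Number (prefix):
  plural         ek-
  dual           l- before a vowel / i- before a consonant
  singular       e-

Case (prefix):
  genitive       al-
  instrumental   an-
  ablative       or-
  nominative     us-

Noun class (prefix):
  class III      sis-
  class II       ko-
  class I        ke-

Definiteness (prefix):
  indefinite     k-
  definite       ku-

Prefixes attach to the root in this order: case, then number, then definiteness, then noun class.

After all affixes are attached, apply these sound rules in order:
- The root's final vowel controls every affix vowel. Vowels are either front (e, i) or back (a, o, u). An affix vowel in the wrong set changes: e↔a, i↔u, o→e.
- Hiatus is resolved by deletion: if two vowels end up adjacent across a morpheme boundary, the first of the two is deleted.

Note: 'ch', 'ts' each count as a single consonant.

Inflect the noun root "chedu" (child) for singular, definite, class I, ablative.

kakorchedu

Attach case ablative or- → orchedu.
Attach number singular e- → eorchedu.
Attach definiteness definite ku- → kueorchedu.
Attach noun class class I ke- → kekueorchedu.
Apply vowel harmony: kekueorchedu → kakuaorchedu.
Apply vowel deletion: kakuaorchedu → kakorchedu.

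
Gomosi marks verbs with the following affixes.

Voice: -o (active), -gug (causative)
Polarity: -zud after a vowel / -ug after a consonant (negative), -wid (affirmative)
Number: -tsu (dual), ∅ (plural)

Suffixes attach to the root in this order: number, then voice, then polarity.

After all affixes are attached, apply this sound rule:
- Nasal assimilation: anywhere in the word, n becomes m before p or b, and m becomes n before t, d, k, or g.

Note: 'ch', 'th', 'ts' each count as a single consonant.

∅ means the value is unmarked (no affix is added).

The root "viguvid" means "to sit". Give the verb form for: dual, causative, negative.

Attach number dual -tsu → viguvidtsu.
Attach voice causative -gug → viguvidtsugug.
Attach polarity negative -ug (after consonant 'g') → viguvidtsugugug.
Nasal assimilation: no change.

viguvidtsugugug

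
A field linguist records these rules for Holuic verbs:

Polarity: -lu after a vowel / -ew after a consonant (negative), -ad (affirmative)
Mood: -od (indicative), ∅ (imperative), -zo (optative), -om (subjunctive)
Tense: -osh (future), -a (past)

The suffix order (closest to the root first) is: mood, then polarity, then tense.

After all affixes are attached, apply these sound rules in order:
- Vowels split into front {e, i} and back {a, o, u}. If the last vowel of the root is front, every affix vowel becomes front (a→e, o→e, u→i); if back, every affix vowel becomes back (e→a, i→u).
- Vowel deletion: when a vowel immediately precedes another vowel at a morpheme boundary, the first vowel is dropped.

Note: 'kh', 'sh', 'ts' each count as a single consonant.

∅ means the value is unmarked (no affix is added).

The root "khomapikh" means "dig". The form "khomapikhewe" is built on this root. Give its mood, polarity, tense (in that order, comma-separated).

imperative, negative, past

Segment: khomapikh-ew-a.
mood: ∅ → imperative.
polarity: -lu/ew → negative.
tense: -a → past.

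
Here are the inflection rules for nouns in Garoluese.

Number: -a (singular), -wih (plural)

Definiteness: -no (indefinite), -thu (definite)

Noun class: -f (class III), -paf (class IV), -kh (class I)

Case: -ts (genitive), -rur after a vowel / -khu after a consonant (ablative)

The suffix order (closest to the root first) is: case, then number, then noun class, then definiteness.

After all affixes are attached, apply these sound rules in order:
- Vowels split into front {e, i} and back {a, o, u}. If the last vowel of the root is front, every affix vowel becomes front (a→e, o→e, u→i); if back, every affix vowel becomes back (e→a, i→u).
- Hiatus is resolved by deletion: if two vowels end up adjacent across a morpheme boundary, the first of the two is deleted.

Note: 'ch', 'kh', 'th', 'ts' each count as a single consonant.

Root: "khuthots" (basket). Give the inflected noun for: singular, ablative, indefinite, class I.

Attach case ablative -khu (after consonant 'ts') → khuthotskhu.
Attach number singular -a → khuthotskhua.
Attach noun class class I -kh → khuthotskhuakh.
Attach definiteness indefinite -no → khuthotskhuakhno.
Vowel harmony: no change.
Apply vowel deletion: khuthotskhuakhno → khuthotskhakhno.

khuthotskhakhno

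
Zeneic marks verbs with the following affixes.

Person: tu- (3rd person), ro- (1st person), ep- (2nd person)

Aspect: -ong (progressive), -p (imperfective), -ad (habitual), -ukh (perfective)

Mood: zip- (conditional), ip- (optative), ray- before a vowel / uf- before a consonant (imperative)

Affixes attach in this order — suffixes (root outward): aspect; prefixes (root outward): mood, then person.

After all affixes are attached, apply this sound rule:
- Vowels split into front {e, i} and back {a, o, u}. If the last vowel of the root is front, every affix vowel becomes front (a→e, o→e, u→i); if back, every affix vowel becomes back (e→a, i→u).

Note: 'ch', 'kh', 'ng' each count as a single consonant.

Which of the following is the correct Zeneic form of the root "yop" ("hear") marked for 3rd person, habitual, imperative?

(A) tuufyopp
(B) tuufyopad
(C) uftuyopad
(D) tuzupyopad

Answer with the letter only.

Attach mood imperative uf- (before consonant 'y') → ufyop.
Attach person 3rd person tu- → tuufyop.
Attach aspect habitual -ad → tuufyopad.
Vowel harmony: no change.
So the correct form is tuufyopad, option (B).
(D) tuzupyopad is wrong: it uses conditional instead of imperative for mood.
(C) uftuyopad is wrong: it has the affixes in the wrong order.
(A) tuufyopp is wrong: it uses imperfective instead of habitual for aspect.

B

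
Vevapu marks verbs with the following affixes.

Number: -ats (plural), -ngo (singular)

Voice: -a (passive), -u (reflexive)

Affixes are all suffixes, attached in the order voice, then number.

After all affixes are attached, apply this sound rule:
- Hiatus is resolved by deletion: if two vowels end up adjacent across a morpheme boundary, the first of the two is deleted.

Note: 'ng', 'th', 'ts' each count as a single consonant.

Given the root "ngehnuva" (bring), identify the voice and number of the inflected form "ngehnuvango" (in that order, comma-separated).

passive, singular

Segment: ngehnuva-a-ngo.
voice: -a → passive.
number: -ngo → singular.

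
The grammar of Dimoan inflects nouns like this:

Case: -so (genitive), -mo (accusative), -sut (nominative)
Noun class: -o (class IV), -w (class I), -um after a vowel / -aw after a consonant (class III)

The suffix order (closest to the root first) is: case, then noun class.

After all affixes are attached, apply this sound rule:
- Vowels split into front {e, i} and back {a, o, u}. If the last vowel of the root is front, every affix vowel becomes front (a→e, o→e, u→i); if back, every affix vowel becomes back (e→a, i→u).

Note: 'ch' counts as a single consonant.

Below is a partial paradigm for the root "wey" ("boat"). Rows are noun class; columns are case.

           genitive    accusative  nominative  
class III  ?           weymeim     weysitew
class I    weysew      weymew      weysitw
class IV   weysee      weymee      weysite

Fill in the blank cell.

weyseim

Attach case genitive -so → weyso.
Attach noun class class III -um (after vowel 'o') → weysoum.
Apply vowel harmony: weysoum → weyseim.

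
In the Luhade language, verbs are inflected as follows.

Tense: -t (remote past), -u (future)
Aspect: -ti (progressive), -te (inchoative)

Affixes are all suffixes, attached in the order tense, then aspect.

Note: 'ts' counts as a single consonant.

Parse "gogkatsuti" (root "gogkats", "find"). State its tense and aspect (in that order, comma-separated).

future, progressive

Segment: gogkats-u-ti.
tense: -u → future.
aspect: -ti → progressive.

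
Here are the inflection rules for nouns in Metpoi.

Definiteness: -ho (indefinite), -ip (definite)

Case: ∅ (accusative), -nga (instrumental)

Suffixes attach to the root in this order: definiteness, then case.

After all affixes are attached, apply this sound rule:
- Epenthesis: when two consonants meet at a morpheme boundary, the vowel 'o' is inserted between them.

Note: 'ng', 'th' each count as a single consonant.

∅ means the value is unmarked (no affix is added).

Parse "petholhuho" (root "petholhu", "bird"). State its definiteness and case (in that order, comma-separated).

indefinite, accusative

Segment: petholhu-ho.
definiteness: -ho → indefinite.
case: ∅ → accusative.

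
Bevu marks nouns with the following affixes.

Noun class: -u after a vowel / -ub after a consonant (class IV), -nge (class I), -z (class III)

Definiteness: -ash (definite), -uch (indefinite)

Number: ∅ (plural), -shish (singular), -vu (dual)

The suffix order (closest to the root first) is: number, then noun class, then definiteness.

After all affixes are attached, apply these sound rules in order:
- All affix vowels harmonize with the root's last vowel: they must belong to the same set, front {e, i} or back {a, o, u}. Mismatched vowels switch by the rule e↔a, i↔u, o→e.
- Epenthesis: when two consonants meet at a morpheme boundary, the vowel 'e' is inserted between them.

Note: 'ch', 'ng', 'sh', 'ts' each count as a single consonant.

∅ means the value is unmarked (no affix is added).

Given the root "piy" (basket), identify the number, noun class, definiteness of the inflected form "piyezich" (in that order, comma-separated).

Segment: piy-z-uch.
number: ∅ → plural.
noun class: -z → class III.
definiteness: -uch → indefinite.

plural, class III, indefinite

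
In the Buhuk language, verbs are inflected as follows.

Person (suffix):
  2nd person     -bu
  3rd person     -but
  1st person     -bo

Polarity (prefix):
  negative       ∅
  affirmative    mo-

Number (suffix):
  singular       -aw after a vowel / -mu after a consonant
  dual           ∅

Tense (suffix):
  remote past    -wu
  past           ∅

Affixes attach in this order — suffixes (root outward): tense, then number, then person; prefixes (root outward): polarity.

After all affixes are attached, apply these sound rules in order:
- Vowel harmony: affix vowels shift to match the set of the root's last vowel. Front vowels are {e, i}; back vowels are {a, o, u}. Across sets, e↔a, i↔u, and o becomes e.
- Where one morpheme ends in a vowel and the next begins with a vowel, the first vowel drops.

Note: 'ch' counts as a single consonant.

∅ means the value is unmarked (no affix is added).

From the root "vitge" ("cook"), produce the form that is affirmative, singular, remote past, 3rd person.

mevitgewewbit

Attach polarity affirmative mo- → movitge.
Attach tense remote past -wu → movitgewu.
Attach number singular -aw (after vowel 'u') → movitgewuaw.
Attach person 3rd person -but → movitgewuawbut.
Apply vowel harmony: movitgewuawbut → mevitgewiewbit.
Apply vowel deletion: mevitgewiewbit → mevitgewewbit.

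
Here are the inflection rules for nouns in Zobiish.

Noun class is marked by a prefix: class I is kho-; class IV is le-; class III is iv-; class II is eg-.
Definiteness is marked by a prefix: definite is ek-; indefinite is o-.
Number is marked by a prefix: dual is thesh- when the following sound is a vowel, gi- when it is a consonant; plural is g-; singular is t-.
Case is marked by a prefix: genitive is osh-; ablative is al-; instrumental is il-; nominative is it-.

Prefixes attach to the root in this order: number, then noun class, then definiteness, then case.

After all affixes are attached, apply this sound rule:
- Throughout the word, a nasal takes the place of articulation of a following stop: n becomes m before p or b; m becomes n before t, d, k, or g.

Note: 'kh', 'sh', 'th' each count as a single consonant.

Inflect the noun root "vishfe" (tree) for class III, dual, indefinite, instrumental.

Attach number dual gi- (before consonant 'v') → givishfe.
Attach noun class class III iv- → ivgivishfe.
Attach definiteness indefinite o- → oivgivishfe.
Attach case instrumental il- → iloivgivishfe.
Nasal assimilation: no change.

iloivgivishfe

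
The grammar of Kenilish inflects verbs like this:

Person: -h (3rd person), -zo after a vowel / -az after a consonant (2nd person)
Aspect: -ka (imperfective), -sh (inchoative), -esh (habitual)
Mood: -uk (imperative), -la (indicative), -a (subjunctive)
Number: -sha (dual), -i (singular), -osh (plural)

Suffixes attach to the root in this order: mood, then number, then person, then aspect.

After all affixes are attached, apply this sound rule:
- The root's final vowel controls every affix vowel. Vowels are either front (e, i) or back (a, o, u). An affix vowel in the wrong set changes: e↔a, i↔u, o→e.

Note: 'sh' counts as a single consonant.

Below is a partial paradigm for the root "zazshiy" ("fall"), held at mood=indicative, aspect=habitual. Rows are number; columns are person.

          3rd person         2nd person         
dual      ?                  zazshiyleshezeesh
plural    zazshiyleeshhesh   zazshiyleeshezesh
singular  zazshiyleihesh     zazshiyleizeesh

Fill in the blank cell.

zazshiyleshehesh

Attach mood indicative -la → zazshiyla.
Attach number dual -sha → zazshiylasha.
Attach person 3rd person -h → zazshiylashah.
Attach aspect habitual -esh → zazshiylashahesh.
Apply vowel harmony: zazshiylashahesh → zazshiyleshehesh.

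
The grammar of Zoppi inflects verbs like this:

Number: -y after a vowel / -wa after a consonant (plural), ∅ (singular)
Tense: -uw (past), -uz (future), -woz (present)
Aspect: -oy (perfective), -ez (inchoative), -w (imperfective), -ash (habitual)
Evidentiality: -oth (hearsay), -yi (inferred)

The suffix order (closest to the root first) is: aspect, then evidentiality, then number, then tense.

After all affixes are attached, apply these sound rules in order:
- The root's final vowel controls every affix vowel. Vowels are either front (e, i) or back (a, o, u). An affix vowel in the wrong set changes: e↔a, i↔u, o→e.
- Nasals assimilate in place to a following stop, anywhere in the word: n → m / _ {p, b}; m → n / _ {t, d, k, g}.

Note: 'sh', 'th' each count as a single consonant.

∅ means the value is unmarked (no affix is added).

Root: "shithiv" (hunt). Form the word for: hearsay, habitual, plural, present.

shithiveshethwewez

Attach aspect habitual -ash → shithivash.
Attach evidentiality hearsay -oth → shithivashoth.
Attach number plural -wa (after consonant 'th') → shithivashothwa.
Attach tense present -woz → shithivashothwawoz.
Apply vowel harmony: shithivashothwawoz → shithiveshethwewez.
Nasal assimilation: no change.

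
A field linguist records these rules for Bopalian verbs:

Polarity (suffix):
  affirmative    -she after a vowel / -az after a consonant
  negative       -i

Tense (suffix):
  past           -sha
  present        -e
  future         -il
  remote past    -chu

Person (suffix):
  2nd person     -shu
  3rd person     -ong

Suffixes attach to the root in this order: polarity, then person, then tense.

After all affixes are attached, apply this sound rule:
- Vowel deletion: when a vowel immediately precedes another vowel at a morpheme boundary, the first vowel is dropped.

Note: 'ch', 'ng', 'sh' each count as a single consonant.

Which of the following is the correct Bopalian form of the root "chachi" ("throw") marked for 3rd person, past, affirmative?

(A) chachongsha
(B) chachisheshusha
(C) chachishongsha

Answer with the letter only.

Attach polarity affirmative -she (after vowel 'i') → chachishe.
Attach person 3rd person -ong → chachisheong.
Attach tense past -sha → chachisheongsha.
Apply vowel deletion: chachisheongsha → chachishongsha.
So the correct form is chachishongsha, option (C).
(B) chachisheshusha is wrong: it uses 2nd person instead of 3rd person for person.
(A) chachongsha is wrong: it uses negative instead of affirmative for polarity.

C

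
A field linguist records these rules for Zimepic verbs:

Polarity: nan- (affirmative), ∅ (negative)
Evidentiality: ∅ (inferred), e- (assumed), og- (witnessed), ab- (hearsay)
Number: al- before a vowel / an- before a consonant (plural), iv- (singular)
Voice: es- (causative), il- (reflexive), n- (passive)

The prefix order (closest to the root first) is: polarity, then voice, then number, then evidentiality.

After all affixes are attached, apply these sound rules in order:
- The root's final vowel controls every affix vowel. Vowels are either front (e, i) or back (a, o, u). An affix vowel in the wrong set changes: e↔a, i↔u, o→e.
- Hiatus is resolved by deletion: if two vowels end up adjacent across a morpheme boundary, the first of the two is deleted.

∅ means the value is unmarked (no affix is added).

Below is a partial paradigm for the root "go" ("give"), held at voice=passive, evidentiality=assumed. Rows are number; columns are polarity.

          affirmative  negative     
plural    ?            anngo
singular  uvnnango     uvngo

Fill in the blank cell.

annnango

Attach polarity affirmative nan- → nango.
Attach voice passive n- → nnango.
Attach number plural an- (before consonant 'n') → annnango.
Attach evidentiality assumed e- → eannnango.
Apply vowel harmony: eannnango → aannnango.
Apply vowel deletion: aannnango → annnango.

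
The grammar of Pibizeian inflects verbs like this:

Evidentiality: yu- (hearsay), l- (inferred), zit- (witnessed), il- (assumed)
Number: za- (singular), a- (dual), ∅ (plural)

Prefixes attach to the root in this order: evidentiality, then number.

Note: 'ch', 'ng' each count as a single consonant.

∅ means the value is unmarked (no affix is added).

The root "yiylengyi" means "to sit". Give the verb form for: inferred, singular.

Attach evidentiality inferred l- → lyiylengyi.
Attach number singular za- → zalyiylengyi.

zalyiylengyi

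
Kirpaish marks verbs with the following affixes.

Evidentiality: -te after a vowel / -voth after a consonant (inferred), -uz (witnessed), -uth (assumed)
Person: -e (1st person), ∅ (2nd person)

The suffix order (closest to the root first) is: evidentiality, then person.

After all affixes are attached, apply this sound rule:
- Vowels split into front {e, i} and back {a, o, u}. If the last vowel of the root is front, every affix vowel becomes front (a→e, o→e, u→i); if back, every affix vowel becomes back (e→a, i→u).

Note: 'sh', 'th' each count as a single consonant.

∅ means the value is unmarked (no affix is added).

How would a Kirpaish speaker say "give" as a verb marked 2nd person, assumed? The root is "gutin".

gutinith

Attach evidentiality assumed -uth → gutinuth.
person = 2nd person: zero marking, form stays gutinuth.
Apply vowel harmony: gutinuth → gutinith.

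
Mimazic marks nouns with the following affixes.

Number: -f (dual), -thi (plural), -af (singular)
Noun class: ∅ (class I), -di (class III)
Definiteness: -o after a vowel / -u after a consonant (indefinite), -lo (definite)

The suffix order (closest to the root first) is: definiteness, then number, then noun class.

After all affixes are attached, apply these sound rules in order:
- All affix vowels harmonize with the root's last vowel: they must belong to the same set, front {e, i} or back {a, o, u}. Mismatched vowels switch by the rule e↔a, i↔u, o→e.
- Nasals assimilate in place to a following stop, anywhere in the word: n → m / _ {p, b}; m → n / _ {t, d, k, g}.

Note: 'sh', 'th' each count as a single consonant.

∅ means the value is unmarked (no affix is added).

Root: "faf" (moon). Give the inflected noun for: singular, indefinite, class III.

fafuafdu

Attach definiteness indefinite -u (after consonant 'f') → fafu.
Attach number singular -af → fafuaf.
Attach noun class class III -di → fafuafdi.
Apply vowel harmony: fafuafdi → fafuafdu.
Nasal assimilation: no change.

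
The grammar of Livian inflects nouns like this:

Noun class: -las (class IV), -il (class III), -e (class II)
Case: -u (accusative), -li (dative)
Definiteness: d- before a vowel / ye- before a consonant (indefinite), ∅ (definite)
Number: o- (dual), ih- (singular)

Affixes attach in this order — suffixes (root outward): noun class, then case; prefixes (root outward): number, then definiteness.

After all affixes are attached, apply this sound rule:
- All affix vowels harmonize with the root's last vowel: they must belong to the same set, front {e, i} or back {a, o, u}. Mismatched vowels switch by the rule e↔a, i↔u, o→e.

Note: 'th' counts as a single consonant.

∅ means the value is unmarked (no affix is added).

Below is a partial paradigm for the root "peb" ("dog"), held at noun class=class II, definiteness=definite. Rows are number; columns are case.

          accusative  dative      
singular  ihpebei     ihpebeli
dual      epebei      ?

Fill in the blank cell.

Attach noun class class II -e → pebe.
Attach case dative -li → pebeli.
Attach number dual o- → opebeli.
definiteness = definite: zero marking, form stays opebeli.
Apply vowel harmony: opebeli → epebeli.

epebeli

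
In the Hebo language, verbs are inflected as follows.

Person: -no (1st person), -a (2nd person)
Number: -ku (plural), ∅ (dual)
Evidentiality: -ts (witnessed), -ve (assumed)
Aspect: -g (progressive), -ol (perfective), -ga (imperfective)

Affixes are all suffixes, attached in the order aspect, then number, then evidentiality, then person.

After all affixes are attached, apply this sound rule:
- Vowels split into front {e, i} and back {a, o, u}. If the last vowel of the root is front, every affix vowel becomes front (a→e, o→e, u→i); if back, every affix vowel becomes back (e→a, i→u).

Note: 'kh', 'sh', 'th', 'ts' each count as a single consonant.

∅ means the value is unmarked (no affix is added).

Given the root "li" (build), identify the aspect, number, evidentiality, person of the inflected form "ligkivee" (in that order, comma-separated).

Segment: li-g-ku-ve-a.
aspect: -g → progressive.
number: -ku → plural.
evidentiality: -ve → assumed.
person: -a → 2nd person.

progressive, plural, assumed, 2nd person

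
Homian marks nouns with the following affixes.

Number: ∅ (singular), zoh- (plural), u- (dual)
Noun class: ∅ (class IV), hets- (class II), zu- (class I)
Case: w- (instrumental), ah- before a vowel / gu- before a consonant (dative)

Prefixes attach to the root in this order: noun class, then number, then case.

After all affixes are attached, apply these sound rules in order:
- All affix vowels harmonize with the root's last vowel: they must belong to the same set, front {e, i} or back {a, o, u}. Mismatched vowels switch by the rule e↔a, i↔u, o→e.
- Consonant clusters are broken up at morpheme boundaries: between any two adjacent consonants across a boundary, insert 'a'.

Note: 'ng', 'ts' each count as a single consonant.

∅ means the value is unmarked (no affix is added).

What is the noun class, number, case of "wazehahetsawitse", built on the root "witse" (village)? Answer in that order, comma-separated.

Segment: w-zoh-hets-witse.
noun class: hets- → class II.
number: zoh- → plural.
case: w- → instrumental.

class II, plural, instrumental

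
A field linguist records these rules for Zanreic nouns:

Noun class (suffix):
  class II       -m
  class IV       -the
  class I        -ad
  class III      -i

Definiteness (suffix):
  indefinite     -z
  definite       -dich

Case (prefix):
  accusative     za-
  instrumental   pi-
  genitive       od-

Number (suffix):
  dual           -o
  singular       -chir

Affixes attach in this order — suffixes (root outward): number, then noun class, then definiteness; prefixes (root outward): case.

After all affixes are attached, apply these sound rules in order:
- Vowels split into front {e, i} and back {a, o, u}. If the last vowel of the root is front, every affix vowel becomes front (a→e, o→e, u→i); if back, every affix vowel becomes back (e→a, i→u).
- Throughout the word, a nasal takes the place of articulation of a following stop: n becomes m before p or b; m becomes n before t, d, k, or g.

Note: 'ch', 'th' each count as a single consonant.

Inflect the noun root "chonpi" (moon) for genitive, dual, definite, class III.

edchompieidich

Attach case genitive od- → odchonpi.
Attach number dual -o → odchonpio.
Attach noun class class III -i → odchonpioi.
Attach definiteness definite -dich → odchonpioidich.
Apply vowel harmony: odchonpioidich → edchonpieidich.
Apply nasal assimilation: edchonpieidich → edchompieidich.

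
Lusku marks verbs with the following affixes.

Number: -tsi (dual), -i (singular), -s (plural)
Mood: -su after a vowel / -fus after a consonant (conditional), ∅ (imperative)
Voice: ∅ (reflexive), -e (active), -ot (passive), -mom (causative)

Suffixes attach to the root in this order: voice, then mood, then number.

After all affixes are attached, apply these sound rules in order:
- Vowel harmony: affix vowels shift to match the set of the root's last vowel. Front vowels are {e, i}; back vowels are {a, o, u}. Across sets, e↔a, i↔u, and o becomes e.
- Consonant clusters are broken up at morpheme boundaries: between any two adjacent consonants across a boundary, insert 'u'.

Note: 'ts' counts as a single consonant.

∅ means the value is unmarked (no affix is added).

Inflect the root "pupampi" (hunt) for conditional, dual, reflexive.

pupampisitsi

voice = reflexive: zero marking, form stays pupampi.
Attach mood conditional -su (after vowel 'i') → pupampisu.
Attach number dual -tsi → pupampisutsi.
Apply vowel harmony: pupampisutsi → pupampisitsi.
Epenthesis: no change.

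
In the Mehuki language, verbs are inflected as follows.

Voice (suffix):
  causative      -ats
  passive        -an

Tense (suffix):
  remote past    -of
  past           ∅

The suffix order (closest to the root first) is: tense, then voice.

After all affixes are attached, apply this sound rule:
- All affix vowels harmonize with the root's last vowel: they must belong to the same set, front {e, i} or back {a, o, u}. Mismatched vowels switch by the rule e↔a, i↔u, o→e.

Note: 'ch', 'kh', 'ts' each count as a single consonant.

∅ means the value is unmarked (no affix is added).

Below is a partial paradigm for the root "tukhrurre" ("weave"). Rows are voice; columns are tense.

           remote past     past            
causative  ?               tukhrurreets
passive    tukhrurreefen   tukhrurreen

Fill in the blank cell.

tukhrurreefets

Attach tense remote past -of → tukhrurreof.
Attach voice causative -ats → tukhrurreofats.
Apply vowel harmony: tukhrurreofats → tukhrurreefets.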